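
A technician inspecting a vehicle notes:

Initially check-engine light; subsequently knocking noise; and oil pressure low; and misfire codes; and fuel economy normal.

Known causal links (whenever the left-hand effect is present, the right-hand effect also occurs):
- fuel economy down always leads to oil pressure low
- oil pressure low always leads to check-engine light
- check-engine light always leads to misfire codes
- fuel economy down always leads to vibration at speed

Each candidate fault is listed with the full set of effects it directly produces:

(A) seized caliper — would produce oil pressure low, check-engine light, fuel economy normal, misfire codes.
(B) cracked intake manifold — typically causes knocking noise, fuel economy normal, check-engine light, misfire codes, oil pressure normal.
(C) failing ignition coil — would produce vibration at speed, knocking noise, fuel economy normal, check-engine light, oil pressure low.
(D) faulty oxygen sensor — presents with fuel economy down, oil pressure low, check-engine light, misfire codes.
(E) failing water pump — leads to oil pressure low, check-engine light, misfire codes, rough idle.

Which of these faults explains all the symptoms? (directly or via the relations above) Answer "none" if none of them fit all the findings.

C

Testing each hypothesis:
(A) seized caliper — check-engine light ✓; knocking noise ✗; oil pressure low ✓; misfire codes ✓; fuel economy normal ✓
(B) cracked intake manifold — check-engine light ✓; knocking noise ✓; oil pressure low ✗; misfire codes ✓; fuel economy normal ✓
(C) failing ignition coil — check-engine light ✓; knocking noise ✓; oil pressure low ✓; misfire codes ✓ (through check-engine light → misfire codes); fuel economy normal ✓
(D) faulty oxygen sensor — fails on knocking noise, fuel economy normal (predicts fuel economy down, not fuel economy normal)
(E) failing water pump — check-engine light ✓; knocking noise ✗; oil pressure low ✓; misfire codes ✓; fuel economy normal ✗
(C) is the only candidate with no mismatches.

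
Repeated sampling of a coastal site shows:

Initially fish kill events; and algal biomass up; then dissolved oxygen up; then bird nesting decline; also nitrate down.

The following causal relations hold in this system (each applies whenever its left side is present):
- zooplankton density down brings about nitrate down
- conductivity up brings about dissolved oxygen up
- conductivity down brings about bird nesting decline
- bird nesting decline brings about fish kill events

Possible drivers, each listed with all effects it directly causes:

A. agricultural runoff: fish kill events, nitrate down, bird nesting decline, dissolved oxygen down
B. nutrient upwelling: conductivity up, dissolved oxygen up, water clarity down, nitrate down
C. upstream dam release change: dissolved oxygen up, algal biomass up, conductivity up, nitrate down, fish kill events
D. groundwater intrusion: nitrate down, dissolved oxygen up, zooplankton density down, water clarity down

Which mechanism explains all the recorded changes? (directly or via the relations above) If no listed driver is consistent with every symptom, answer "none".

Testing each hypothesis:
(A) agricultural runoff — fish kill events match; algal biomass up miss; dissolved oxygen up miss; bird nesting decline match; nitrate down match
(B) nutrient upwelling — fish kill events miss; algal biomass up miss; dissolved oxygen up match; bird nesting decline miss; nitrate down match
(C) upstream dam release change — does not account for bird nesting decline
(D) groundwater intrusion — does not account for fish kill events, algal biomass up, bird nesting decline
None of the listed candidates fits everything.

none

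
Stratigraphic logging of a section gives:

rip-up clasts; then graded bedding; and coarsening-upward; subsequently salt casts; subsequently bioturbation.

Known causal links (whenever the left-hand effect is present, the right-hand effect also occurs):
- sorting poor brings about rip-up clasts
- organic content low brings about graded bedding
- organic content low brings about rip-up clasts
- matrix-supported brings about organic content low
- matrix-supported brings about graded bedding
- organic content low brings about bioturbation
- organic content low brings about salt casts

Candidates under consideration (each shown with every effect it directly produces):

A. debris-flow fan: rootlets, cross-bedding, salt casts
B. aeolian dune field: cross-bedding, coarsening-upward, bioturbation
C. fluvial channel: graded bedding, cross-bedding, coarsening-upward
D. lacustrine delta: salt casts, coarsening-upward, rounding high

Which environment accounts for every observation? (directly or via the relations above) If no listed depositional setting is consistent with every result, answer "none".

none

Testing each hypothesis:
(A) debris-flow fan — rip-up clasts -; graded bedding -; coarsening-upward -; salt casts +; bioturbation -
(B) aeolian dune field — rip-up clasts -; graded bedding -; coarsening-upward +; salt casts -; bioturbation +
(C) fluvial channel — rip-up clasts -; graded bedding +; coarsening-upward +; salt casts -; bioturbation -
(D) lacustrine delta — rip-up clasts -; graded bedding -; coarsening-upward +; salt casts +; bioturbation -
No candidate is consistent with all observations.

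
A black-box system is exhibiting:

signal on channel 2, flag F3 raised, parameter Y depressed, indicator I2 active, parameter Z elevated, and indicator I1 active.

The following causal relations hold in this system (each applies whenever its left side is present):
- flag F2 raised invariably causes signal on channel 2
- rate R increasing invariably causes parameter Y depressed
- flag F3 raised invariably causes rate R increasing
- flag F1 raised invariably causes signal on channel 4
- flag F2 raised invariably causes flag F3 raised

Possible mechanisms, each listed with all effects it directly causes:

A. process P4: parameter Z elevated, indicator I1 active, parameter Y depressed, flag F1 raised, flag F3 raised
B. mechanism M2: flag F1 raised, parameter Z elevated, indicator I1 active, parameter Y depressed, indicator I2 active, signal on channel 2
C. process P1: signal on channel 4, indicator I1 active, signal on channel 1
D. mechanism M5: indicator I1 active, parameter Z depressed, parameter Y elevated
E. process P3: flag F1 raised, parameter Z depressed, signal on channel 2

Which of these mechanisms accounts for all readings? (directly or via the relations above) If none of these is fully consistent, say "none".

none

Testing each hypothesis:
(A) process P4 — does not account for signal on channel 2, indicator I2 active
(B) mechanism M2 — signal on channel 2 +; flag F3 raised -; parameter Y depressed +; indicator I2 active +; parameter Z elevated +; indicator I1 active +
(C) process P1 — signal on channel 2 -; flag F3 raised -; parameter Y depressed -; indicator I2 active -; parameter Z elevated -; indicator I1 active +
(D) mechanism M5 — signal on channel 2 -; flag F3 raised -; parameter Y depressed -; indicator I2 active -; parameter Z elevated -; indicator I1 active +
(E) process P3 — fails on flag F3 raised, parameter Y depressed, indicator I2 active, parameter Z elevated, indicator I1 active (predicts parameter Z depressed, not parameter Z elevated)
No candidate is consistent with all observations.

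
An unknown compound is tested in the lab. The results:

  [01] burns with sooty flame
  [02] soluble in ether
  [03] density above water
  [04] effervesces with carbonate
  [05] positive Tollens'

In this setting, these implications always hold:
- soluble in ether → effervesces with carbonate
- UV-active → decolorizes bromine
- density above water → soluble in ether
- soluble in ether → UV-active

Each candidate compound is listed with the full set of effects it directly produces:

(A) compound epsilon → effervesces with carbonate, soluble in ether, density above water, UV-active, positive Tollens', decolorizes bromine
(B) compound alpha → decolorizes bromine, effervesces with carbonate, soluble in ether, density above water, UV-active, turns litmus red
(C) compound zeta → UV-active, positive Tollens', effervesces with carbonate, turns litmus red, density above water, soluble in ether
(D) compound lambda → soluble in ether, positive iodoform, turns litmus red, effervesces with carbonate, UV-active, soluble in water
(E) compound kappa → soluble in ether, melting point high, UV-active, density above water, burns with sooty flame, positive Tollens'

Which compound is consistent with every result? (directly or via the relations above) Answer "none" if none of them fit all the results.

Checking each candidate against the observations:
(A) compound epsilon — burns with sooty flame NO; soluble in ether yes; density above water yes; effervesces with carbonate yes; positive Tollens' yes
(B) compound alpha — burns with sooty flame NO; soluble in ether yes; density above water yes; effervesces with carbonate yes; positive Tollens' NO
(C) compound zeta — burns with sooty flame NO; soluble in ether yes; density above water yes; effervesces with carbonate yes; positive Tollens' yes
(D) compound lambda — does not account for burns with sooty flame, density above water, positive Tollens'
(E) compound kappa — burns with sooty flame yes; soluble in ether yes; density above water yes; effervesces with carbonate yes (through soluble in ether → effervesces with carbonate); positive Tollens' yes
(E) alone accounts for all the evidence.

E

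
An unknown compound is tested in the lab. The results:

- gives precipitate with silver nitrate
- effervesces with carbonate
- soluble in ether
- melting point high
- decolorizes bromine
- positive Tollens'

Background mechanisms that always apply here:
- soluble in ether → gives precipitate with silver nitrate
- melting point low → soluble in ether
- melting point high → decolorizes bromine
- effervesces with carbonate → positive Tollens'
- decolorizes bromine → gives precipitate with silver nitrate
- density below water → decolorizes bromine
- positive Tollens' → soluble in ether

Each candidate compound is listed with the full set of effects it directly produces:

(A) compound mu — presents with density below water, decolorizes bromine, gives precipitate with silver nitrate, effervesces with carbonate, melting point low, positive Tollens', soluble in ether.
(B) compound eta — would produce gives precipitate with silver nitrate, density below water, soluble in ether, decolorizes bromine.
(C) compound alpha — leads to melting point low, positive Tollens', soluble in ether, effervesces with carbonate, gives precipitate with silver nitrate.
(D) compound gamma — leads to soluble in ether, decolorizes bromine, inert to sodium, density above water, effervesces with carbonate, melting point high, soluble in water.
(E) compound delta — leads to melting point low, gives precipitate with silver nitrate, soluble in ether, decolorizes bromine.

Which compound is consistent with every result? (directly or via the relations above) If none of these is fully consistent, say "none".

Per-candidate check:
(A) compound mu — gives precipitate with silver nitrate ✓; effervesces with carbonate ✓; soluble in ether ✓; melting point high ✗; decolorizes bromine ✓; positive Tollens' ✓
(B) compound eta — gives precipitate with silver nitrate ✓; effervesces with carbonate ✗; soluble in ether ✓; melting point high ✗; decolorizes bromine ✓; positive Tollens' ✗
(C) compound alpha — gives precipitate with silver nitrate ✓; effervesces with carbonate ✓; soluble in ether ✓; melting point high ✗; decolorizes bromine ✗; positive Tollens' ✓
(D) compound gamma — accounts for every observation (gives precipitate with silver nitrate via soluble in ether → gives precipitate with silver nitrate)
(E) compound delta — gives precipitate with silver nitrate ✓; effervesces with carbonate ✗; soluble in ether ✓; melting point high ✗; decolorizes bromine ✓; positive Tollens' ✗
(D) alone accounts for all the evidence.

D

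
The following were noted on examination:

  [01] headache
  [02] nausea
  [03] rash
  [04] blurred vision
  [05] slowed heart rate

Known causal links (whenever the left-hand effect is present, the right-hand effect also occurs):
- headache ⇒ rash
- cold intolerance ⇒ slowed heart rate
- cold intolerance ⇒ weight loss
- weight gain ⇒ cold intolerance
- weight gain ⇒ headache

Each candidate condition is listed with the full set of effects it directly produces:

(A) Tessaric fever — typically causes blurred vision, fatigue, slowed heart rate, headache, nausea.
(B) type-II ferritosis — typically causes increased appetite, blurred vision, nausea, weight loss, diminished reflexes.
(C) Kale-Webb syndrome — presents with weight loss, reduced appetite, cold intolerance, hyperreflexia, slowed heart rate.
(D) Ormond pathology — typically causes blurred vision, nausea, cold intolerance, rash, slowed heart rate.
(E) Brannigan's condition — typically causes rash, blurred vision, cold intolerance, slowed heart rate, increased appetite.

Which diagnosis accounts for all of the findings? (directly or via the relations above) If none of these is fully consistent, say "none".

A

For each candidate, compare predicted effects to what was observed:
(A) Tessaric fever — headache match; nausea match; rash match (by headache → rash); blurred vision match; slowed heart rate match
(B) type-II ferritosis — does not account for headache, rash, slowed heart rate
(C) Kale-Webb syndrome — headache miss; nausea miss; rash miss; blurred vision miss; slowed heart rate match
(D) Ormond pathology — headache miss; nausea match; rash match; blurred vision match; slowed heart rate match
(E) Brannigan's condition — does not account for headache, nausea
(A) is the only candidate with no mismatches.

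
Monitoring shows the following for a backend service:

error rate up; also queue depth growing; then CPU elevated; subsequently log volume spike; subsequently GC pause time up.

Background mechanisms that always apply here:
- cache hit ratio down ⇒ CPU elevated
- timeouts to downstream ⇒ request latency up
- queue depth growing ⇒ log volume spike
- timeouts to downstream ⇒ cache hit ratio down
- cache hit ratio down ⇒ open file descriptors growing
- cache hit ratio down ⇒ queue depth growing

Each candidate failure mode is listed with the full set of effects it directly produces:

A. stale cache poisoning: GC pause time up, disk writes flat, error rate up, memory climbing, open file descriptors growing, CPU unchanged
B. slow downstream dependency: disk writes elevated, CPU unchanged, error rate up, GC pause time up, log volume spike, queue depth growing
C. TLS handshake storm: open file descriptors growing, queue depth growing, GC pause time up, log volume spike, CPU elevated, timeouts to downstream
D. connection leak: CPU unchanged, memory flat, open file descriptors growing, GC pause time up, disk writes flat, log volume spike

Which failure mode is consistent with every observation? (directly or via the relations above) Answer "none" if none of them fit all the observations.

Checking each candidate against the observations:
(A) stale cache poisoning — fails on queue depth growing, CPU elevated, log volume spike (predicts CPU unchanged, not CPU elevated)
(B) slow downstream dependency — error rate up ✓; queue depth growing ✓; CPU elevated ✗; log volume spike ✓; GC pause time up ✓
(C) TLS handshake storm — does not account for error rate up
(D) connection leak — error rate up ✗; queue depth growing ✗; CPU elevated ✗; log volume spike ✓; GC pause time up ✓
Every candidate fails on at least one observation.

none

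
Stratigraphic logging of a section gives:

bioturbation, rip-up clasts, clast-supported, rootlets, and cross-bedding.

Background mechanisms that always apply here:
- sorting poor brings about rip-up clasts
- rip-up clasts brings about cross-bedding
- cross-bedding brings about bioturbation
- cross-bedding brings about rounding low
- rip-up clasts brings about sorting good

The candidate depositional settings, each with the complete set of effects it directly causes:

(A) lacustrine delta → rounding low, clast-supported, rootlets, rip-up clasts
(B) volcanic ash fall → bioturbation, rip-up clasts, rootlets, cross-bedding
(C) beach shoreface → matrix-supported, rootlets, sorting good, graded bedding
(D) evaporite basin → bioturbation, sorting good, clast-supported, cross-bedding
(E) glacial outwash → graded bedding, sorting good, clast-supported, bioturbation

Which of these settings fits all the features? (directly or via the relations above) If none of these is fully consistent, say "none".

Per-candidate check:
(A) lacustrine delta — bioturbation match (through rip-up clasts → cross-bedding → bioturbation); rip-up clasts match; clast-supported match; rootlets match; cross-bedding match (through rip-up clasts → cross-bedding)
(B) volcanic ash fall — does not account for clast-supported
(C) beach shoreface — fails on bioturbation, rip-up clasts, clast-supported, cross-bedding (predicts matrix-supported, not clast-supported)
(D) evaporite basin — does not account for rip-up clasts, rootlets
(E) glacial outwash — bioturbation match; rip-up clasts miss; clast-supported match; rootlets miss; cross-bedding miss
(A) is the only candidate with no mismatches.

A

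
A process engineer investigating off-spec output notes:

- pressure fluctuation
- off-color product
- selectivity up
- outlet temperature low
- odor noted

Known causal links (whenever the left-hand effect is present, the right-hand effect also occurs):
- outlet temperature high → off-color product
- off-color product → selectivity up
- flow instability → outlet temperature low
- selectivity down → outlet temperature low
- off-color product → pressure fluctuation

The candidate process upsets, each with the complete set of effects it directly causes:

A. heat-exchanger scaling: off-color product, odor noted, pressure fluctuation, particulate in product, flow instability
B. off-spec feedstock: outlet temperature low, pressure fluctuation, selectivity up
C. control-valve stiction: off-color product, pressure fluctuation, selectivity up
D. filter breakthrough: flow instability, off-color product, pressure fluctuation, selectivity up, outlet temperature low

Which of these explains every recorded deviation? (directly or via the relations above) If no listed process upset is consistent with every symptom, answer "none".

A

Per-candidate check:
(A) heat-exchanger scaling — pressure fluctuation match; off-color product match; selectivity up match (by off-color product → selectivity up); outlet temperature low match (by flow instability → outlet temperature low); odor noted match
(B) off-spec feedstock — does not account for off-color product, odor noted
(C) control-valve stiction — does not account for outlet temperature low, odor noted
(D) filter breakthrough — pressure fluctuation match; off-color product match; selectivity up match; outlet temperature low match; odor noted miss
(A) alone accounts for all the evidence.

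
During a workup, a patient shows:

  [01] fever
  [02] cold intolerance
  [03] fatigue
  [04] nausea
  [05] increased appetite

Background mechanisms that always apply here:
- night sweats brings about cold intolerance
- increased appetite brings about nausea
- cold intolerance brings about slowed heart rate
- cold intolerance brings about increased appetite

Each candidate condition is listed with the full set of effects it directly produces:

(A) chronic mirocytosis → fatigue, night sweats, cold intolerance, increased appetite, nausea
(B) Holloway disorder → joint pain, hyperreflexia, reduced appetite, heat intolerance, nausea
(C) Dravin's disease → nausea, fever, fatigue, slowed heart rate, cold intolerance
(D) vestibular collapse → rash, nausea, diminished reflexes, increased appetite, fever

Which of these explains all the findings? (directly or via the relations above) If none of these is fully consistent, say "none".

Per-candidate check:
(A) chronic mirocytosis — does not account for fever
(B) Holloway disorder — fever -; cold intolerance -; fatigue -; nausea +; increased appetite -
(C) Dravin's disease — accounts for every observation (increased appetite through cold intolerance → increased appetite)
(D) vestibular collapse — does not account for cold intolerance, fatigue
(C) alone accounts for all the evidence.

C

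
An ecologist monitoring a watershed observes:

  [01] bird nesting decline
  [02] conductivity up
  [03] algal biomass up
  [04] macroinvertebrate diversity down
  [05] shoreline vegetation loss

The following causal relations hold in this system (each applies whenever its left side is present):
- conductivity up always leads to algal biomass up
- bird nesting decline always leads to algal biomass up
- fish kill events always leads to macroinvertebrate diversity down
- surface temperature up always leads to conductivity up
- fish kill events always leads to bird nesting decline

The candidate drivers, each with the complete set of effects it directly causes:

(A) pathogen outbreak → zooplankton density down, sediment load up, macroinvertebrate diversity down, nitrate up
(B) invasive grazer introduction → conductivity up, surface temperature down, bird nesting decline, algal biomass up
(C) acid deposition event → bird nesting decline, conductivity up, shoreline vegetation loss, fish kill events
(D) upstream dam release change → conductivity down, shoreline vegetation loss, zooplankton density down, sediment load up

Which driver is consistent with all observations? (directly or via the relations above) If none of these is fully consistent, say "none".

Testing each hypothesis:
(A) pathogen outbreak — does not account for bird nesting decline, conductivity up, algal biomass up, shoreline vegetation loss
(B) invasive grazer introduction — bird nesting decline +; conductivity up +; algal biomass up +; macroinvertebrate diversity down -; shoreline vegetation loss -
(C) acid deposition event — bird nesting decline +; conductivity up +; algal biomass up + (via conductivity up → algal biomass up); macroinvertebrate diversity down + (via fish kill events → macroinvertebrate diversity down); shoreline vegetation loss +
(D) upstream dam release change — fails on bird nesting decline, conductivity up, algal biomass up, macroinvertebrate diversity down (predicts conductivity down, not conductivity up)
Only (C) is consistent with every observation.

C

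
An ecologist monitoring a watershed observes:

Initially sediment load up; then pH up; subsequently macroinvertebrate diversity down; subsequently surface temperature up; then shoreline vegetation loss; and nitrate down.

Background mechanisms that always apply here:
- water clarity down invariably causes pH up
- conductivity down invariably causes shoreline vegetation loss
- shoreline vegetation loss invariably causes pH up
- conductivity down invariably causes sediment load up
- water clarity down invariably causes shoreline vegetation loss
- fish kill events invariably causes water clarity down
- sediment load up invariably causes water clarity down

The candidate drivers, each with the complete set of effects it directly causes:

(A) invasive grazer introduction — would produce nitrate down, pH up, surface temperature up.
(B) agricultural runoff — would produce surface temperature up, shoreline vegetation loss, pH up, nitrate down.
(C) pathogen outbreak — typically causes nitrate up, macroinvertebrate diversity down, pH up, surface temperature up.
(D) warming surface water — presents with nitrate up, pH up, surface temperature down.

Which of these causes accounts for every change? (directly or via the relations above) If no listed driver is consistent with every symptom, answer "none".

For each candidate, compare predicted effects to what was observed:
(A) invasive grazer introduction — sediment load up miss; pH up match; macroinvertebrate diversity down miss; surface temperature up match; shoreline vegetation loss miss; nitrate down match
(B) agricultural runoff — does not account for sediment load up, macroinvertebrate diversity down
(C) pathogen outbreak — fails on sediment load up, shoreline vegetation loss, nitrate down (predicts nitrate up, not nitrate down)
(D) warming surface water — sediment load up miss; pH up match; macroinvertebrate diversity down miss; surface temperature up miss; shoreline vegetation loss miss; nitrate down miss
Every candidate fails on at least one observation.

none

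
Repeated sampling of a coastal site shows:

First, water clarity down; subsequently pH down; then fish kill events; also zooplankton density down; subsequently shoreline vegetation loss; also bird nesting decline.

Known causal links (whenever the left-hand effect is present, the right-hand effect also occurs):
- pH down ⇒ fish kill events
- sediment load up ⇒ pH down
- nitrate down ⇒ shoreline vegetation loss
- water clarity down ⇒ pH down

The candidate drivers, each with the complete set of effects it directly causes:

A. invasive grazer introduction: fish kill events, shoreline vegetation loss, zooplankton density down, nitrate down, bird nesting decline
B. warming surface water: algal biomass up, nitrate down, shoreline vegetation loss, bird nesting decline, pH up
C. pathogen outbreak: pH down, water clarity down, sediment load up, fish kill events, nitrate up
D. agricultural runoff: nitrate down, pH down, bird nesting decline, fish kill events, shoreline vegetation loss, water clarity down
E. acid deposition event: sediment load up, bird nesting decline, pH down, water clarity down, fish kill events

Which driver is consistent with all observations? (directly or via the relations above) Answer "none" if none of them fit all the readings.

none

For each candidate, compare predicted effects to what was observed:
(A) invasive grazer introduction — water clarity down NO; pH down NO; fish kill events yes; zooplankton density down yes; shoreline vegetation loss yes; bird nesting decline yes
(B) warming surface water — water clarity down NO; pH down NO; fish kill events NO; zooplankton density down NO; shoreline vegetation loss yes; bird nesting decline yes
(C) pathogen outbreak — does not account for zooplankton density down, shoreline vegetation loss, bird nesting decline
(D) agricultural runoff — does not account for zooplankton density down
(E) acid deposition event — water clarity down yes; pH down yes; fish kill events yes; zooplankton density down NO; shoreline vegetation loss NO; bird nesting decline yes
No candidate is consistent with all observations.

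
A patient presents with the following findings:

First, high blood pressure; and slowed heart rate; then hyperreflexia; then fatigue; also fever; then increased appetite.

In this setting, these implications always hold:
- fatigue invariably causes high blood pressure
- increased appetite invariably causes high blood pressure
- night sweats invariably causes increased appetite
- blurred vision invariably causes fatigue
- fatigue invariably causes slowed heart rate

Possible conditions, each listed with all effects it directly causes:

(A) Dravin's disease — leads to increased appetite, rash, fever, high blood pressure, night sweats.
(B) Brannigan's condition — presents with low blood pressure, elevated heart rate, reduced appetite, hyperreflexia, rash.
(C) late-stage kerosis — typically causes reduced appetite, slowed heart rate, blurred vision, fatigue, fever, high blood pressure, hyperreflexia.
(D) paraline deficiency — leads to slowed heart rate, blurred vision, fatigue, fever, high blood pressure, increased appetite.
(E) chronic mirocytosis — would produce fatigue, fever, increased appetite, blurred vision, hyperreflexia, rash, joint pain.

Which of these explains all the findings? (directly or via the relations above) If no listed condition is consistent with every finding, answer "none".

E

For each candidate, compare predicted effects to what was observed:
(A) Dravin's disease — high blood pressure yes; slowed heart rate NO; hyperreflexia NO; fatigue NO; fever yes; increased appetite yes
(B) Brannigan's condition — fails on high blood pressure, slowed heart rate, fatigue, fever, increased appetite (predicts low blood pressure, not high blood pressure; predicts elevated heart rate, not slowed heart rate; predicts reduced appetite, not increased appetite)
(C) late-stage kerosis — fails on increased appetite (predicts reduced appetite, not increased appetite)
(D) paraline deficiency — high blood pressure yes; slowed heart rate yes; hyperreflexia NO; fatigue yes; fever yes; increased appetite yes
(E) chronic mirocytosis — accounts for every observation (high blood pressure through increased appetite → high blood pressure)
Only (E) is consistent with every observation.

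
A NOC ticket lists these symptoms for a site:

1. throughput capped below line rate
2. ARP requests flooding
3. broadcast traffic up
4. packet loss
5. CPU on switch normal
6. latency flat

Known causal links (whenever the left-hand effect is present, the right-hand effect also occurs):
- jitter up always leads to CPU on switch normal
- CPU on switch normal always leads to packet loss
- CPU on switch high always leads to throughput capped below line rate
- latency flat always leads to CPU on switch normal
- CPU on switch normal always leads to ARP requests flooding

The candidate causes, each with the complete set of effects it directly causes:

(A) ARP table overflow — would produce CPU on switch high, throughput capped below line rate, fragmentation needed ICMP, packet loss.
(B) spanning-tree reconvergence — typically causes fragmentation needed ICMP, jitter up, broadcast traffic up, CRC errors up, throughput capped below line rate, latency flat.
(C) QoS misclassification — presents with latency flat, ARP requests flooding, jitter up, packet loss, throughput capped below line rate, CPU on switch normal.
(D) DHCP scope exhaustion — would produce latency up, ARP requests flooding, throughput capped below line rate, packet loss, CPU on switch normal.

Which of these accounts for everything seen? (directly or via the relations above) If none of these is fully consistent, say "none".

B

Per-candidate check:
(A) ARP table overflow — throughput capped below line rate +; ARP requests flooding -; broadcast traffic up -; packet loss +; CPU on switch normal -; latency flat -
(B) spanning-tree reconvergence — throughput capped below line rate +; ARP requests flooding + (through jitter up → CPU on switch normal → ARP requests flooding); broadcast traffic up +; packet loss + (through jitter up → CPU on switch normal → packet loss); CPU on switch normal + (through jitter up → CPU on switch normal); latency flat +
(C) QoS misclassification — throughput capped below line rate +; ARP requests flooding +; broadcast traffic up -; packet loss +; CPU on switch normal +; latency flat +
(D) DHCP scope exhaustion — throughput capped below line rate +; ARP requests flooding +; broadcast traffic up -; packet loss +; CPU on switch normal +; latency flat -
(B) is the only candidate with no mismatches.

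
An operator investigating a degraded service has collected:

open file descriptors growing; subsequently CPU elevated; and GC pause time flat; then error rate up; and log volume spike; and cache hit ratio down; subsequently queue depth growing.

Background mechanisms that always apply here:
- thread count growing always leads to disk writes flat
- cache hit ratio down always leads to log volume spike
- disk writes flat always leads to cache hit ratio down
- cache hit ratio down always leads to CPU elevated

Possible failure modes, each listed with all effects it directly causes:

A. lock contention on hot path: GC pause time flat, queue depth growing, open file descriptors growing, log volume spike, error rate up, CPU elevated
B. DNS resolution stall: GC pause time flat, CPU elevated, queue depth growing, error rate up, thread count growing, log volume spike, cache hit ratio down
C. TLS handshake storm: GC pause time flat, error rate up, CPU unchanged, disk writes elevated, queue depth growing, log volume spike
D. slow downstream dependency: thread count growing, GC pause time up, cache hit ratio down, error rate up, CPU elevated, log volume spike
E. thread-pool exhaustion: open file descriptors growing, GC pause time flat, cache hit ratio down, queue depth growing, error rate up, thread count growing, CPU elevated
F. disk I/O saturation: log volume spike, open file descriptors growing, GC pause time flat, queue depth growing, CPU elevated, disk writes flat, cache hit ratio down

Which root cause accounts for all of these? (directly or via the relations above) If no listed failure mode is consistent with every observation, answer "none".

E

Testing each hypothesis:
(A) lock contention on hot path — does not account for cache hit ratio down
(B) DNS resolution stall — open file descriptors growing NO; CPU elevated yes; GC pause time flat yes; error rate up yes; log volume spike yes; cache hit ratio down yes; queue depth growing yes
(C) TLS handshake storm — open file descriptors growing NO; CPU elevated NO; GC pause time flat yes; error rate up yes; log volume spike yes; cache hit ratio down NO; queue depth growing yes
(D) slow downstream dependency — fails on open file descriptors growing, GC pause time flat, queue depth growing (predicts GC pause time up, not GC pause time flat)
(E) thread-pool exhaustion — accounts for every observation (log volume spike through cache hit ratio down → log volume spike)
(F) disk I/O saturation — open file descriptors growing yes; CPU elevated yes; GC pause time flat yes; error rate up NO; log volume spike yes; cache hit ratio down yes; queue depth growing yes
Only (E) is consistent with every observation.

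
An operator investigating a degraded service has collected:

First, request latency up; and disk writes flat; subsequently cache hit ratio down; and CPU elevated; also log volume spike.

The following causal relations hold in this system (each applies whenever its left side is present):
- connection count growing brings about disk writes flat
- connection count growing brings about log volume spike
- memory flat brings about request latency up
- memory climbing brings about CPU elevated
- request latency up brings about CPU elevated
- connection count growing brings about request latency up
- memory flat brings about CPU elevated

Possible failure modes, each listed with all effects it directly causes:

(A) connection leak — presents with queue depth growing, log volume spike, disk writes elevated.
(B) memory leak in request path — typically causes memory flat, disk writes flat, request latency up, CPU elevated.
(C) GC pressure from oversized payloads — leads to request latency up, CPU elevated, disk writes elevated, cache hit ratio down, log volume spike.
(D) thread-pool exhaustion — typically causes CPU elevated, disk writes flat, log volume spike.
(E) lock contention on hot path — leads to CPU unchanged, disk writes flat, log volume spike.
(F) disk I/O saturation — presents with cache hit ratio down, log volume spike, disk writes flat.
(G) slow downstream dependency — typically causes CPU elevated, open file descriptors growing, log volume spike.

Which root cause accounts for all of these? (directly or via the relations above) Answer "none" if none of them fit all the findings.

Checking each candidate against the observations:
(A) connection leak — request latency up NO; disk writes flat NO; cache hit ratio down NO; CPU elevated NO; log volume spike yes
(B) memory leak in request path — request latency up yes; disk writes flat yes; cache hit ratio down NO; CPU elevated yes; log volume spike NO
(C) GC pressure from oversized payloads — fails on disk writes flat (predicts disk writes elevated, not disk writes flat)
(D) thread-pool exhaustion — does not account for request latency up, cache hit ratio down
(E) lock contention on hot path — fails on request latency up, cache hit ratio down, CPU elevated (predicts CPU unchanged, not CPU elevated)
(F) disk I/O saturation — request latency up NO; disk writes flat yes; cache hit ratio down yes; CPU elevated NO; log volume spike yes
(G) slow downstream dependency — does not account for request latency up, disk writes flat, cache hit ratio down
No candidate is consistent with all observations.

none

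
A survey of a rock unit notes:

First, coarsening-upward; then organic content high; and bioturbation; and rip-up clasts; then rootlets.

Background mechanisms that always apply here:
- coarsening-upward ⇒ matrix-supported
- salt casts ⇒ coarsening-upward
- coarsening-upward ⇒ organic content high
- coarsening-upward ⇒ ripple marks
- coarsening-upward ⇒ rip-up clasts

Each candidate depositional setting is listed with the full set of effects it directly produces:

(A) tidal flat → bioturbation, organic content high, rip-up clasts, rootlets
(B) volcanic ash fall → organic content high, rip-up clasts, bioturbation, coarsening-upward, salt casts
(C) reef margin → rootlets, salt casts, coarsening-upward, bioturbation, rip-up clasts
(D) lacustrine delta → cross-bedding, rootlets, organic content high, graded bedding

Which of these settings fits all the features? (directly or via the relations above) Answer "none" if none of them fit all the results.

C

Testing each hypothesis:
(A) tidal flat — does not account for coarsening-upward
(B) volcanic ash fall — does not account for rootlets
(C) reef margin — coarsening-upward match; organic content high match (via coarsening-upward → organic content high); bioturbation match; rip-up clasts match; rootlets match
(D) lacustrine delta — does not account for coarsening-upward, bioturbation, rip-up clasts
(C) alone accounts for all the evidence.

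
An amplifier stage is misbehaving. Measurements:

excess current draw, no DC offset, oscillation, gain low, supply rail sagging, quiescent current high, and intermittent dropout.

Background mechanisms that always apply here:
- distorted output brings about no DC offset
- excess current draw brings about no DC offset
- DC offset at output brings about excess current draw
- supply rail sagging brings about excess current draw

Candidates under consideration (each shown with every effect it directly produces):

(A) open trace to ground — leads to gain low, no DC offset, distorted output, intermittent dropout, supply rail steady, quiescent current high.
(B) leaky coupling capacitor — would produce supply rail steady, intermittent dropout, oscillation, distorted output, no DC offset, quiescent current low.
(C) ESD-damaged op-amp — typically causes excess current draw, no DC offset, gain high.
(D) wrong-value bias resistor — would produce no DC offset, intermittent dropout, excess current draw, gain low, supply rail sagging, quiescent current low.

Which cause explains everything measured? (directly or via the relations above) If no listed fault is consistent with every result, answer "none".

none

For each candidate, compare predicted effects to what was observed:
(A) open trace to ground — fails on excess current draw, oscillation, supply rail sagging (predicts supply rail steady, not supply rail sagging)
(B) leaky coupling capacitor — fails on excess current draw, gain low, supply rail sagging, quiescent current high (predicts supply rail steady, not supply rail sagging; predicts quiescent current low, not quiescent current high)
(C) ESD-damaged op-amp — excess current draw ✓; no DC offset ✓; oscillation ✗; gain low ✗; supply rail sagging ✗; quiescent current high ✗; intermittent dropout ✗
(D) wrong-value bias resistor — excess current draw ✓; no DC offset ✓; oscillation ✗; gain low ✓; supply rail sagging ✓; quiescent current high ✗; intermittent dropout ✓
None of the listed candidates fits everything.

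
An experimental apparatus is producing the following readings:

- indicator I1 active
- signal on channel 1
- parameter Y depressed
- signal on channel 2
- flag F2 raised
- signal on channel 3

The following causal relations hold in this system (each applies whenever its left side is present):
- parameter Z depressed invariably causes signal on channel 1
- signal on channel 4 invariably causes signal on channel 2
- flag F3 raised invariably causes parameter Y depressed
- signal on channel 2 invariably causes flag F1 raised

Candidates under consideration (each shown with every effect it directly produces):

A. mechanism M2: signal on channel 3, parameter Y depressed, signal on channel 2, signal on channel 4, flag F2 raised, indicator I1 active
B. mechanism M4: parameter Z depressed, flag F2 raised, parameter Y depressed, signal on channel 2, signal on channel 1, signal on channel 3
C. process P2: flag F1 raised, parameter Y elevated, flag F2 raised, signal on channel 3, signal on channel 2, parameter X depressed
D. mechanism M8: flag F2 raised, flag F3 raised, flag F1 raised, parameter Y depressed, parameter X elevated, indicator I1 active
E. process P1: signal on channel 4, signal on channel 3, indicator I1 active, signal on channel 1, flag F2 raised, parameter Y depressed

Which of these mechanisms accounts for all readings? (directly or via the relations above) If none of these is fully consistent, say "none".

For each candidate, compare predicted effects to what was observed:
(A) mechanism M2 — indicator I1 active match; signal on channel 1 miss; parameter Y depressed match; signal on channel 2 match; flag F2 raised match; signal on channel 3 match
(B) mechanism M4 — indicator I1 active miss; signal on channel 1 match; parameter Y depressed match; signal on channel 2 match; flag F2 raised match; signal on channel 3 match
(C) process P2 — fails on indicator I1 active, signal on channel 1, parameter Y depressed (predicts parameter Y elevated, not parameter Y depressed)
(D) mechanism M8 — indicator I1 active match; signal on channel 1 miss; parameter Y depressed match; signal on channel 2 miss; flag F2 raised match; signal on channel 3 miss
(E) process P1 — indicator I1 active match; signal on channel 1 match; parameter Y depressed match; signal on channel 2 match (through signal on channel 4 → signal on channel 2); flag F2 raised match; signal on channel 3 match
(E) alone accounts for all the evidence.

E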